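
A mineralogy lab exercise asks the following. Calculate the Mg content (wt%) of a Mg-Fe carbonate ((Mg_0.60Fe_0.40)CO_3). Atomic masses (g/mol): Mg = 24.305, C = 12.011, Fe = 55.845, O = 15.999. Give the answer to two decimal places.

15.05 wt%

Molar mass of (Mg_0.60Fe_0.40)CO_3: 0.60·24.305 + 0.40·55.845 + 1·12.011 + 3·15.999 = 96.929 g/mol.
Mass of Mg per formula unit: 0.60 × 24.305 = 14.583 g.
Weight fraction Mg = 14.583 / 96.929 = 0.1505.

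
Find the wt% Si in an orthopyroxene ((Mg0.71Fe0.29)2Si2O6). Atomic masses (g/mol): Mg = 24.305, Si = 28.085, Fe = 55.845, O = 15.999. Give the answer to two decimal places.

Formula mass = 1.42×24.305 + 0.58×55.845 + 2×28.085 + 6×15.999 = 219.067 g/mol, of which 56.170 g is Si.
So Si makes up 56.170/219.067 = 0.2564 of the mass, i.e. 25.64%.

25.64 mass %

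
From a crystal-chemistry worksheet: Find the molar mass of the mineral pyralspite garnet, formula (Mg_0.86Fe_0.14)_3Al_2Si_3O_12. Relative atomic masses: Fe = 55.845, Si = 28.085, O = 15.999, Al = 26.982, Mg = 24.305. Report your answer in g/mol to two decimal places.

416.37 g/mol

M = 2.58(24.305) + 0.42(55.845) + 2(26.982) + 3(28.085) + 12(15.999)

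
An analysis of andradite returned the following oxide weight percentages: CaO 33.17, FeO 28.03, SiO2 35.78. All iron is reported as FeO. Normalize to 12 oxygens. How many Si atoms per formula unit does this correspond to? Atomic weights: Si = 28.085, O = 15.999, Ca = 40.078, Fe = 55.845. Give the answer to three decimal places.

33.17 wt% CaO ÷ 56.077 g/mol = 0.59151 mol, giving 0.59151 Ca and 0.59151 O.
28.03 wt% FeO ÷ 71.844 g/mol = 0.39015 mol, giving 0.39015 Fe and 0.39015 O.
35.78 wt% SiO2 ÷ 60.083 g/mol = 0.59551 mol, giving 0.59551 Si and 1.19102 O.
Oxygen sums to 2.17268; scaling by 12/2.17268 = 5.52313 puts the formula on 12 O.
Si: 0.59551 × 5.52313 = 3.289 atoms per formula unit.

3.289 Si apfu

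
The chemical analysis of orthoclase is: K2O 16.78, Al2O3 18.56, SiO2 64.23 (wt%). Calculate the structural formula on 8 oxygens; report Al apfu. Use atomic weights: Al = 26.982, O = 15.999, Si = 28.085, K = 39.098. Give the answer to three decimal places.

K2O (M=94.195): mol = 0.17814; K = 0.35628, O = 0.17814.
Al2O3 (M=101.961): mol = 0.18203; Al = 0.36406, O = 0.54609.
SiO2 (M=60.083): mol = 1.06902; Si = 1.06902, O = 2.13804.
ΣO = 2.86227; factor = 8/ΣO = 2.79498.
Al apfu = 0.36406 × 2.79498 = 1.018.

1.018 Al apfu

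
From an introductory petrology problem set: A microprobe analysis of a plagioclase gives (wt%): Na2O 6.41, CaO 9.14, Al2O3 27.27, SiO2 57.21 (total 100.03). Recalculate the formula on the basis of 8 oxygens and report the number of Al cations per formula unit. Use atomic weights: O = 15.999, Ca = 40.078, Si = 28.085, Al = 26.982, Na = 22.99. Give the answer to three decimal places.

6.41 wt% Na2O ÷ 61.979 g/mol = 0.10342 mol, giving 0.20684 Na and 0.10342 O.
9.14 wt% CaO ÷ 56.077 g/mol = 0.16299 mol, giving 0.16299 Ca and 0.16299 O.
27.27 wt% Al2O3 ÷ 101.961 g/mol = 0.26746 mol, giving 0.53492 Al and 0.80238 O.
57.21 wt% SiO2 ÷ 60.083 g/mol = 0.95218 mol, giving 0.95218 Si and 1.90436 O.
Oxygen sums to 2.97315; scaling by 8/2.97315 = 2.69075 puts the formula on 8 O.
Al: 0.53492 × 2.69075 = 1.439 atoms per formula unit.

1.439 Al apfu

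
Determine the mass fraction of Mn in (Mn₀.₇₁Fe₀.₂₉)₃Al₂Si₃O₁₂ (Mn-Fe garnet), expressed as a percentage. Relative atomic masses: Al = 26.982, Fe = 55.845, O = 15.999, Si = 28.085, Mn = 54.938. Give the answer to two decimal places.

M((Mn₀.₇₁Fe₀.₂₉)₃Al₂Si₃O₁₂) = 495.810 g/mol.
Mn contributes 2.13 × 54.938 = 117.018 g per mole.
117.018/495.810 = 0.2360 → 23.60%.

23.60 wt%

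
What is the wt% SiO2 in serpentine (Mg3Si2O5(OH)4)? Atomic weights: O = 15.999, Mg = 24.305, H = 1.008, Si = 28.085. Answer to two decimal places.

Molar mass of Mg3Si2O5(OH)4 = 3×24.305 + 2×28.085 + 9×15.999 + 4×1.008 = 277.108 g/mol.
Each formula unit contains 2 Si, equivalent to 2/1 = 2.0000 mol SiO2.
M(SiO2) = 1×28.085 + 2×15.999 = 60.083 g/mol.
Mass of SiO2 per formula unit = 2.0000 × 60.083 = 120.166 g.
SiO2 wt% = 120.166 / 277.108 × 100 = 43.36%.

43.36 wt%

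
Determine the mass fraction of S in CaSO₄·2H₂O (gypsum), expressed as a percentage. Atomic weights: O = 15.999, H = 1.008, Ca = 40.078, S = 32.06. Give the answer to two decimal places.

18.62 weight percent

M(CaSO₄·2H₂O) = 172.164 g/mol.
S contributes 1 × 32.06 = 32.060 g per mole.
32.060/172.164 = 0.1862 → 18.62%.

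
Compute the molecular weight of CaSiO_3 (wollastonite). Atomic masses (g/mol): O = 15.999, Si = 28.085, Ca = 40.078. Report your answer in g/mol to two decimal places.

M = 1×40.078 + 1×28.085 + 3×15.999

116.16 g/mol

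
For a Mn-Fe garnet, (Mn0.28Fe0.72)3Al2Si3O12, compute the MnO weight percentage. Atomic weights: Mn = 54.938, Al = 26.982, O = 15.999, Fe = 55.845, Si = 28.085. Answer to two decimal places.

11.99 wt%

Molar mass of (Mn0.28Fe0.72)3Al2Si3O12 = 0.84×54.938 + 2.16×55.845 + 2×26.982 + 3×28.085 + 12×15.999 = 496.980 g/mol.
Each formula unit contains 0.84 Mn, equivalent to 0.84/1 = 0.8400 mol MnO.
M(MnO) = 1×54.938 + 1×15.999 = 70.937 g/mol.
Mass of MnO per formula unit = 0.8400 × 70.937 = 59.587 g.
MnO wt% = 59.587 / 496.980 × 100 = 11.99%.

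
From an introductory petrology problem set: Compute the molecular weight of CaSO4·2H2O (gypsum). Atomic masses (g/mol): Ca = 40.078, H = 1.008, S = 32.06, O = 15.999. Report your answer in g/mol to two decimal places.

172.16 g/mol

M = 1×40.078 + 1×32.06 + 6×15.999 + 4×1.008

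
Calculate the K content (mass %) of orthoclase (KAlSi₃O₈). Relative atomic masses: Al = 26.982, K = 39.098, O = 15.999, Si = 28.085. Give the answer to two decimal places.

14.05 mass %

Molar mass of KAlSi₃O₈: 1·39.098 + 1·26.982 + 3·28.085 + 8·15.999 = 278.327 g/mol.
Mass of K per formula unit: 1 × 39.098 = 39.098 g.
Weight fraction K = 39.098 / 278.327 = 0.1405.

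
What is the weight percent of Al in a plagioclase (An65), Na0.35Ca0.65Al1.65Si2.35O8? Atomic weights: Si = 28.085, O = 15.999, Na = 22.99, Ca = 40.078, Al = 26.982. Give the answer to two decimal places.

Molar mass of Na0.35Ca0.65Al1.65Si2.35O8: 0.35·22.99 + 0.65·40.078 + 1.65·26.982 + 2.35·28.085 + 8·15.999 = 272.609 g/mol.
Mass of Al per formula unit: 1.65 × 26.982 = 44.520 g.
Weight fraction Al = 44.520 / 272.609 = 0.1633.

16.33 mass %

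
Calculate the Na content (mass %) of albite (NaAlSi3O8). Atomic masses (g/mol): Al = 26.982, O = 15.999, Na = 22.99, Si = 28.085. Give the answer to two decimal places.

8.77 mass %

Molar mass of NaAlSi3O8: 1*22.99 + 1*26.982 + 3*28.085 + 8*15.999 = 262.219 g/mol.
Mass of Na per formula unit: 1 × 22.99 = 22.990 g.
Weight fraction Na = 22.990 / 262.219 = 0.0877.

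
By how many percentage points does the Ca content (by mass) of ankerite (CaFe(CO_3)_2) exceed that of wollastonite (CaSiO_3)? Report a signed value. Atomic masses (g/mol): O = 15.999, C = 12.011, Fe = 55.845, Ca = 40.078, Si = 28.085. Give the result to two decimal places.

Ca in CaFe(CO_3)_2: molar mass 215.939 g/mol; 1×40.078 = 40.078 g → 18.56 wt%.
Ca in CaSiO_3: molar mass 116.160 g/mol; 1×40.078 = 40.078 g → 34.50 wt%.
Difference = 18.56 − 34.50 = -15.94 percentage points.

-15.94 percentage points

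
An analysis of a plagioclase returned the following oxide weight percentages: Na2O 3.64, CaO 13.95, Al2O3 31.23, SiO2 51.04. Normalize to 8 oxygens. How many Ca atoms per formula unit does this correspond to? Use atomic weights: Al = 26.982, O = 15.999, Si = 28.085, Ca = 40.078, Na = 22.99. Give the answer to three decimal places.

Na2O: 3.64/61.979 = 0.05873 mol → 0.11746 mol Na, 0.05873 mol O.
CaO: 13.95/56.077 = 0.24877 mol → 0.24877 mol Ca, 0.24877 mol O.
Al2O3: 31.23/101.961 = 0.30629 mol → 0.61258 mol Al, 0.91887 mol O.
SiO2: 51.04/60.083 = 0.84949 mol → 0.84949 mol Si, 1.69898 mol O.
Total oxygen = 2.92535 mol. Normalization factor = 8/2.92535 = 2.73472.
Ca per 8 O = 0.24877 × 2.73472 = 0.680.

0.680 Ca apfu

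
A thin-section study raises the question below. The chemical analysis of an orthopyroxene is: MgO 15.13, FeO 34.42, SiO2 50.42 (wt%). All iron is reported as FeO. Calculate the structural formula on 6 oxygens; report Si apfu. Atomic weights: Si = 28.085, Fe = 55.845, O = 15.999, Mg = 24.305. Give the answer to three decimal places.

1.988 Si apfu

MgO (M=40.304): mol = 0.37540; Mg = 0.37540, O = 0.37540.
FeO (M=71.844): mol = 0.47909; Fe = 0.47909, O = 0.47909.
SiO2 (M=60.083): mol = 0.83917; Si = 0.83917, O = 1.67834.
ΣO = 2.53283; factor = 6/ΣO = 2.36889.
Si apfu = 0.83917 × 2.36889 = 1.988.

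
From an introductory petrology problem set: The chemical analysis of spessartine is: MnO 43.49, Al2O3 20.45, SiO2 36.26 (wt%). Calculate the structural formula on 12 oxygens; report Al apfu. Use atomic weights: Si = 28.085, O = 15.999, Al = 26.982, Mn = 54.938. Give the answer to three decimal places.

MnO: 43.49/70.937 = 0.61308 mol → 0.61308 mol Mn, 0.61308 mol O.
Al2O3: 20.45/101.961 = 0.20057 mol → 0.40114 mol Al, 0.60171 mol O.
SiO2: 36.26/60.083 = 0.60350 mol → 0.60350 mol Si, 1.20700 mol O.
Total oxygen = 2.42179 mol. Normalization factor = 12/2.42179 = 4.95501.
Al per 12 O = 0.40114 × 4.95501 = 1.988.

1.988 Al apfu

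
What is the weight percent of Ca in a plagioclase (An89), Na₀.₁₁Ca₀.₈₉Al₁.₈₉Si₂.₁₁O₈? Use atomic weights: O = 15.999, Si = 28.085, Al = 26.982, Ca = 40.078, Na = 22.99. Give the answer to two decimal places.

12.90 mass %

Formula mass = 0.11·22.99 + 0.89·40.078 + 1.89·26.982 + 2.11·28.085 + 8·15.999 = 276.446 g/mol, of which 35.669 g is Ca.
So Ca makes up 35.669/276.446 = 0.1290 of the mass, i.e. 12.90%.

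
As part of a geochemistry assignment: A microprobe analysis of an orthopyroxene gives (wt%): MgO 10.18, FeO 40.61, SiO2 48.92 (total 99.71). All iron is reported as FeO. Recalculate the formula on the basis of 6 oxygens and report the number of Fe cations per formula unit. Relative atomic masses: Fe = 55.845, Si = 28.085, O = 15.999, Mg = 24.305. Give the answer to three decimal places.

1.386 Fe apfu

10.18 wt% MgO ÷ 40.304 g/mol = 0.25258 mol, giving 0.25258 Mg and 0.25258 O.
40.61 wt% FeO ÷ 71.844 g/mol = 0.56525 mol, giving 0.56525 Fe and 0.56525 O.
48.92 wt% SiO2 ÷ 60.083 g/mol = 0.81421 mol, giving 0.81421 Si and 1.62842 O.
Oxygen sums to 2.44625; scaling by 6/2.44625 = 2.45273 puts the formula on 6 O.
Fe: 0.56525 × 2.45273 = 1.386 atoms per formula unit.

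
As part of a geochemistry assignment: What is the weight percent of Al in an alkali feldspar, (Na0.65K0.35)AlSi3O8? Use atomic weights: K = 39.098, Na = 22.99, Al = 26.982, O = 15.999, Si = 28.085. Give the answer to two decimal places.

10.07 wt%

Formula mass = 0.65·22.99 + 0.35·39.098 + 1·26.982 + 3·28.085 + 8·15.999 = 267.857 g/mol, of which 26.982 g is Al.
So Al makes up 26.982/267.857 = 0.1007 of the mass, i.e. 10.07%.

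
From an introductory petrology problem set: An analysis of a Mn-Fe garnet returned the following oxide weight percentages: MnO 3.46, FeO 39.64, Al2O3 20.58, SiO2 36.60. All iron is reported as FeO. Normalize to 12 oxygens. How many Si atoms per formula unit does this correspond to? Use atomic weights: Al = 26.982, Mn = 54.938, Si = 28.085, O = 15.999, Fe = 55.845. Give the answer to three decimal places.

MnO (M=70.937): mol = 0.04878; Mn = 0.04878, O = 0.04878.
FeO (M=71.844): mol = 0.55175; Fe = 0.55175, O = 0.55175.
Al2O3 (M=101.961): mol = 0.20184; Al = 0.40368, O = 0.60552.
SiO2 (M=60.083): mol = 0.60916; Si = 0.60916, O = 1.21832.
ΣO = 2.42437; factor = 12/ΣO = 4.94974.
Si apfu = 0.60916 × 4.94974 = 3.015.

3.015 Si apfu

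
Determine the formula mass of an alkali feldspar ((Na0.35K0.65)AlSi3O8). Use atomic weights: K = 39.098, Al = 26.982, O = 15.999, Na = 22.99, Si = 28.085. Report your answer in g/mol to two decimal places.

272.69 g/mol

The formula mass is the sum 0.35·22.99 + 0.65·39.098 + 1·26.982 + 3·28.085 + 8·15.999.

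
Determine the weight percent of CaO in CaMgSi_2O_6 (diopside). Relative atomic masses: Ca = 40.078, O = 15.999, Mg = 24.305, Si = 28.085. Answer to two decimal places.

25.90 wt%

M(CaMgSi_2O_6) = 216.547 g/mol; M(CaO) = 56.077 g/mol.
Moles CaO per formula unit = 1 Ca ÷ 1 = 1.0000.
CaO fraction = (1.0000 × 56.077) / 216.547 = 56.077/216.547 = 0.2590.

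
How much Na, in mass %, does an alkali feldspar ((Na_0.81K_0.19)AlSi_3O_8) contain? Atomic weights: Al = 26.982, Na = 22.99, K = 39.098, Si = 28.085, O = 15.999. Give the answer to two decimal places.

M((Na_0.81K_0.19)AlSi_3O_8) = 265.280 g/mol.
Na contributes 0.81 × 22.99 = 18.622 g per mole.
18.622/265.280 = 0.0702 → 7.02%.

7.02 mass %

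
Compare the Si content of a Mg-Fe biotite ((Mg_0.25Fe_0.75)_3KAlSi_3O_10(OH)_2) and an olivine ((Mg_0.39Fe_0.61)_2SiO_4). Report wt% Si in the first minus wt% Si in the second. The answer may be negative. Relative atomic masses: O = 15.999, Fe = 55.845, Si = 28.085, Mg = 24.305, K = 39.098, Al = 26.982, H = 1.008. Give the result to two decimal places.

Si in (Mg_0.25Fe_0.75)_3KAlSi_3O_10(OH)_2: molar mass 488.219 g/mol; 3×28.085 = 84.255 g → 17.26 wt%.
Si in (Mg_0.39Fe_0.61)_2SiO_4: molar mass 179.170 g/mol; 1×28.085 = 28.085 g → 15.68 wt%.
Difference = 17.26 − 15.68 = 1.58 percentage points.

1.58 percentage points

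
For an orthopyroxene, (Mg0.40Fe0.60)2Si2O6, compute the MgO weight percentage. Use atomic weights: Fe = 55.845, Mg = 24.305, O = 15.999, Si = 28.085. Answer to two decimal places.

Molar mass of (Mg0.40Fe0.60)2Si2O6 = 0.80×24.305 + 1.20×55.845 + 2×28.085 + 6×15.999 = 238.622 g/mol.
Each formula unit contains 0.80 Mg, equivalent to 0.80/1 = 0.8000 mol MgO.
M(MgO) = 1×24.305 + 1×15.999 = 40.304 g/mol.
Mass of MgO per formula unit = 0.8000 × 40.304 = 32.243 g.
MgO wt% = 32.243 / 238.622 × 100 = 13.51%.

13.51 wt%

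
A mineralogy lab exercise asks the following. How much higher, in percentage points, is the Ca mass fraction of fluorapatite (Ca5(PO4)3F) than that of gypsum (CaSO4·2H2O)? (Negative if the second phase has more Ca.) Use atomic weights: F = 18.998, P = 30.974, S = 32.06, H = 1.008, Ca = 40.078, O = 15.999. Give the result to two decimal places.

16.46 percentage points

Ca in Ca5(PO4)3F: molar mass 504.298 g/mol; 5×40.078 = 200.390 g → 39.74 wt%.
Ca in CaSO4·2H2O: molar mass 172.164 g/mol; 1×40.078 = 40.078 g → 23.28 wt%.
Difference = 39.74 − 23.28 = 16.46 percentage points.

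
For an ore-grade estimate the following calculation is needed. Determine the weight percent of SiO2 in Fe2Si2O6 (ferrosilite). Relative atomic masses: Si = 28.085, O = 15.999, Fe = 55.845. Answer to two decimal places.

45.54 wt%

Formula mass = 263.854 g/mol.
2 Si → 2.0000 mol SiO2 per formula unit; M(SiO2) = 60.083, so SiO2 mass = 120.166 g.
120.166/263.854 × 100 = 45.54 wt%.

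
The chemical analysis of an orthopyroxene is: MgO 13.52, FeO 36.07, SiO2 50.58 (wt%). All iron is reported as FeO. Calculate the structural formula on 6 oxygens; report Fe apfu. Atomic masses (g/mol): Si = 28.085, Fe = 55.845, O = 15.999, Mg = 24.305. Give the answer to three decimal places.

1.195 Fe apfu

MgO: 13.52/40.304 = 0.33545 mol → 0.33545 mol Mg, 0.33545 mol O.
FeO: 36.07/71.844 = 0.50206 mol → 0.50206 mol Fe, 0.50206 mol O.
SiO2: 50.58/60.083 = 0.84184 mol → 0.84184 mol Si, 1.68368 mol O.
Total oxygen = 2.52119 mol. Normalization factor = 6/2.52119 = 2.37983.
Fe per 6 O = 0.50206 × 2.37983 = 1.195.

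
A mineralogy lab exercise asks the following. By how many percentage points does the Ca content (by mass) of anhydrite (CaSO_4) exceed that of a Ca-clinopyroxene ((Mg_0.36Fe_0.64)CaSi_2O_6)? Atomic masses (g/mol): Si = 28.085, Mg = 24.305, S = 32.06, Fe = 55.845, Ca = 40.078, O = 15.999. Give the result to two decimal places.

M(CaSO_4) = 136.134 g/mol, so wt% Ca = 40.078/136.134 × 100 = 29.44%.
M((Mg_0.36Fe_0.64)CaSi_2O_6) = 236.733 g/mol, so wt% Ca = 40.078/236.733 × 100 = 16.93%.
29.44 − 16.93 = 12.51 pp.

12.51 percentage points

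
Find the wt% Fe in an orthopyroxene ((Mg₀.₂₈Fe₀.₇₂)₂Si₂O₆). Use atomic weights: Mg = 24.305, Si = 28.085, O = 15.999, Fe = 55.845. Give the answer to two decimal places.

Molar mass of (Mg₀.₂₈Fe₀.₇₂)₂Si₂O₆: 0.56*24.305 + 1.44*55.845 + 2*28.085 + 6*15.999 = 246.192 g/mol.
Mass of Fe per formula unit: 1.44 × 55.845 = 80.417 g.
Weight fraction Fe = 80.417 / 246.192 = 0.3266.

32.66 wt%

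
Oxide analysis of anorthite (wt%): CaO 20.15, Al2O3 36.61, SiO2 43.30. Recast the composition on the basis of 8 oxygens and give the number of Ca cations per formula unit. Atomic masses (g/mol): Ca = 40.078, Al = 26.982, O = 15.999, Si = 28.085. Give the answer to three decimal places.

CaO (M=56.077): mol = 0.35933; Ca = 0.35933, O = 0.35933.
Al2O3 (M=101.961): mol = 0.35906; Al = 0.71812, O = 1.07718.
SiO2 (M=60.083): mol = 0.72067; Si = 0.72067, O = 1.44134.
ΣO = 2.87785; factor = 8/ΣO = 2.77985.
Ca apfu = 0.35933 × 2.77985 = 0.999.

0.999 Ca apfu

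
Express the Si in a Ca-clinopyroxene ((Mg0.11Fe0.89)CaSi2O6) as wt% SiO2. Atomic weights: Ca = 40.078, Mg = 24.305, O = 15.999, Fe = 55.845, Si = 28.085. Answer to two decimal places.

M((Mg0.11Fe0.89)CaSi2O6) = 244.618 g/mol; M(SiO2) = 60.083 g/mol.
Moles SiO2 per formula unit = 2 Si ÷ 1 = 2.0000.
SiO2 fraction = (2.0000 × 60.083) / 244.618 = 120.166/244.618 = 0.4912.

49.12 wt%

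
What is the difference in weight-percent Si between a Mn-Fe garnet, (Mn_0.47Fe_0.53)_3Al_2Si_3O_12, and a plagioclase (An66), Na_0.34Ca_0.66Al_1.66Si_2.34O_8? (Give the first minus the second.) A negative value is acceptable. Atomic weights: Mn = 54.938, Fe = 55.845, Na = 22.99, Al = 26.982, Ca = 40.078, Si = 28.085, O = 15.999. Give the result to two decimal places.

-7.12 percentage points

Si in (Mn_0.47Fe_0.53)_3Al_2Si_3O_12: molar mass 496.463 g/mol; 3×28.085 = 84.255 g → 16.97 wt%.
Si in Na_0.34Ca_0.66Al_1.66Si_2.34O_8: molar mass 272.769 g/mol; 2.34×28.085 = 65.719 g → 24.09 wt%.
Difference = 16.97 − 24.09 = -7.12 percentage points.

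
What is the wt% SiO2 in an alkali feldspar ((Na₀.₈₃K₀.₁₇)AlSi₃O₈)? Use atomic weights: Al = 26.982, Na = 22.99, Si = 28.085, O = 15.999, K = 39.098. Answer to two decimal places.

Formula mass = 264.957 g/mol.
3 Si → 3.0000 mol SiO2 per formula unit; M(SiO2) = 60.083, so SiO2 mass = 180.249 g.
180.249/264.957 × 100 = 68.03 wt%.

68.03 wt%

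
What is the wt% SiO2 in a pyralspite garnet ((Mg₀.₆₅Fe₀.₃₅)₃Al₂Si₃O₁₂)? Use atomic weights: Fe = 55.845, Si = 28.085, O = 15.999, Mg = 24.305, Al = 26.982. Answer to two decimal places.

41.32 wt%

M((Mg₀.₆₅Fe₀.₃₅)₃Al₂Si₃O₁₂) = 436.239 g/mol; M(SiO2) = 60.083 g/mol.
Moles SiO2 per formula unit = 3 Si ÷ 1 = 3.0000.
SiO2 fraction = (3.0000 × 60.083) / 436.239 = 180.249/436.239 = 0.4132.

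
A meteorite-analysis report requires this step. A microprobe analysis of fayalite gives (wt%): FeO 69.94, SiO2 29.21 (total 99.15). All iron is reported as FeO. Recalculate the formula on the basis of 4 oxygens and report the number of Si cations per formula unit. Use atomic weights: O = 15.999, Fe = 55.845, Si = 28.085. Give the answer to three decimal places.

69.94 wt% FeO ÷ 71.844 g/mol = 0.97350 mol, giving 0.97350 Fe and 0.97350 O.
29.21 wt% SiO2 ÷ 60.083 g/mol = 0.48616 mol, giving 0.48616 Si and 0.97232 O.
Oxygen sums to 1.94582; scaling by 4/1.94582 = 2.05569 puts the formula on 4 O.
Si: 0.48616 × 2.05569 = 0.999 atoms per formula unit.

0.999 Si apfu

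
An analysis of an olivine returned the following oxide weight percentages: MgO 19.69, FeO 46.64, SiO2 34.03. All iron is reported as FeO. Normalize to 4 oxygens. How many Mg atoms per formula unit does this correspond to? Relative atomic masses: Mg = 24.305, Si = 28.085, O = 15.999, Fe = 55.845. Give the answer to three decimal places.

0.861 Mg apfu

MgO: 19.69/40.304 = 0.48854 mol → 0.48854 mol Mg, 0.48854 mol O.
FeO: 46.64/71.844 = 0.64918 mol → 0.64918 mol Fe, 0.64918 mol O.
SiO2: 34.03/60.083 = 0.56638 mol → 0.56638 mol Si, 1.13276 mol O.
Total oxygen = 2.27048 mol. Normalization factor = 4/2.27048 = 1.76174.
Mg per 4 O = 0.48854 × 1.76174 = 0.861.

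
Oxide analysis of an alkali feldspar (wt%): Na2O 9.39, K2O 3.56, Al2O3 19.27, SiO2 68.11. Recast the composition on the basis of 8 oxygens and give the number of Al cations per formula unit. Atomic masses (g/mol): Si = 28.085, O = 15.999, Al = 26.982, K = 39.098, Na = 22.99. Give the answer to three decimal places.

9.39 wt% Na2O ÷ 61.979 g/mol = 0.15150 mol, giving 0.30300 Na and 0.15150 O.
3.56 wt% K2O ÷ 94.195 g/mol = 0.03779 mol, giving 0.07558 K and 0.03779 O.
19.27 wt% Al2O3 ÷ 101.961 g/mol = 0.18899 mol, giving 0.37798 Al and 0.56697 O.
68.11 wt% SiO2 ÷ 60.083 g/mol = 1.13360 mol, giving 1.13360 Si and 2.26720 O.
Oxygen sums to 3.02346; scaling by 8/3.02346 = 2.64598 puts the formula on 8 O.
Al: 0.37798 × 2.64598 = 1.000 atoms per formula unit.

1.000 Al apfu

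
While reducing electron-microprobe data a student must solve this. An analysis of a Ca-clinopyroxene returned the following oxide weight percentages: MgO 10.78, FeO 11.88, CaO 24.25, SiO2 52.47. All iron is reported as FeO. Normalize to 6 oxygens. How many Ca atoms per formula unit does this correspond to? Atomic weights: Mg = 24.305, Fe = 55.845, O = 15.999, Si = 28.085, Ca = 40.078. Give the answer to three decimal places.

10.78 wt% MgO ÷ 40.304 g/mol = 0.26747 mol, giving 0.26747 Mg and 0.26747 O.
11.88 wt% FeO ÷ 71.844 g/mol = 0.16536 mol, giving 0.16536 Fe and 0.16536 O.
24.25 wt% CaO ÷ 56.077 g/mol = 0.43244 mol, giving 0.43244 Ca and 0.43244 O.
52.47 wt% SiO2 ÷ 60.083 g/mol = 0.87329 mol, giving 0.87329 Si and 1.74658 O.
Oxygen sums to 2.61185; scaling by 6/2.61185 = 2.29722 puts the formula on 6 O.
Ca: 0.43244 × 2.29722 = 0.993 atoms per formula unit.

0.993 Ca apfu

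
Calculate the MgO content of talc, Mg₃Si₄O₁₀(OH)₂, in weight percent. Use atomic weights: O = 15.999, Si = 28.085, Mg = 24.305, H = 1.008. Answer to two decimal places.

31.88 wt%

Molar mass of Mg₃Si₄O₁₀(OH)₂ = 3×24.305 + 4×28.085 + 12×15.999 + 2×1.008 = 379.259 g/mol.
Each formula unit contains 3 Mg, equivalent to 3/1 = 3.0000 mol MgO.
M(MgO) = 1×24.305 + 1×15.999 = 40.304 g/mol.
Mass of MgO per formula unit = 3.0000 × 40.304 = 120.912 g.
MgO wt% = 120.912 / 379.259 × 100 = 31.88%.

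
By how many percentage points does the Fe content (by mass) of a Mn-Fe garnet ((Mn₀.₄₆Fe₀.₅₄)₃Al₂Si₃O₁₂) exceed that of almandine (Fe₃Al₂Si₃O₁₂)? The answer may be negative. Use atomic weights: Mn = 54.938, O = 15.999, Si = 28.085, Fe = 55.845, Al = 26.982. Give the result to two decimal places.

First mineral: 90.469 g Fe in 496.490 g formula = 18.22 wt% Fe.
Second mineral: 167.535 g Fe in 497.742 g formula = 33.66 wt% Fe.
18.22% − 33.66% gives a difference of -15.44 percentage points.

-15.44 percentage points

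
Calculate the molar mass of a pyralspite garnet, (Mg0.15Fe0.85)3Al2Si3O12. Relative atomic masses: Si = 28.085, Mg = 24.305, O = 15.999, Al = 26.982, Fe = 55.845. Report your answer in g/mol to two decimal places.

The formula mass is the sum 0.45×24.305 + 2.55×55.845 + 2×26.982 + 3×28.085 + 12×15.999.

483.55 g/mol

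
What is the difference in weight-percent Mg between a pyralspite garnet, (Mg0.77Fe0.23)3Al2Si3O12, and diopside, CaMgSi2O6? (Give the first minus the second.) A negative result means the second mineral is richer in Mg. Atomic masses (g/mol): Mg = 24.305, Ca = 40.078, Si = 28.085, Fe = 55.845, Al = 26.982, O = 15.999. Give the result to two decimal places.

1.99 percentage points

First mineral: 56.145 g Mg in 424.885 g formula = 13.21 wt% Mg.
Second mineral: 24.305 g Mg in 216.547 g formula = 11.22 wt% Mg.
13.21% − 11.22% gives a difference of 1.99 percentage points.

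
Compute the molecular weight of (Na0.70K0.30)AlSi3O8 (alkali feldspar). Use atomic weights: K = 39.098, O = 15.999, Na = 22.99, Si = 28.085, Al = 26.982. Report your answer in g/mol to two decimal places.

267.05 g/mol

M = 0.70(22.99) + 0.30(39.098) + 1(26.982) + 3(28.085) + 8(15.999)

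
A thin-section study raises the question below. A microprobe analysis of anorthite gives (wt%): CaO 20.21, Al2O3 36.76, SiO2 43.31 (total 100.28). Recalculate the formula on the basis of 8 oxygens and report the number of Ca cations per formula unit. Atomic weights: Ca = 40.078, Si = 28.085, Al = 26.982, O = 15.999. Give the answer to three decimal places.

20.21 wt% CaO ÷ 56.077 g/mol = 0.36040 mol, giving 0.36040 Ca and 0.36040 O.
36.76 wt% Al2O3 ÷ 101.961 g/mol = 0.36053 mol, giving 0.72106 Al and 1.08159 O.
43.31 wt% SiO2 ÷ 60.083 g/mol = 0.72084 mol, giving 0.72084 Si and 1.44168 O.
Oxygen sums to 2.88367; scaling by 8/2.88367 = 2.77424 puts the formula on 8 O.
Ca: 0.36040 × 2.77424 = 1.000 atoms per formula unit.

1.000 Ca apfu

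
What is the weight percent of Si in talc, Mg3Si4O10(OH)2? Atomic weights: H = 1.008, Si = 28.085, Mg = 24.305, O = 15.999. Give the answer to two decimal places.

29.62 mass %

M(Mg3Si4O10(OH)2) = 379.259 g/mol.
Si contributes 4 × 28.085 = 112.340 g per mole.
112.340/379.259 = 0.2962 → 29.62%.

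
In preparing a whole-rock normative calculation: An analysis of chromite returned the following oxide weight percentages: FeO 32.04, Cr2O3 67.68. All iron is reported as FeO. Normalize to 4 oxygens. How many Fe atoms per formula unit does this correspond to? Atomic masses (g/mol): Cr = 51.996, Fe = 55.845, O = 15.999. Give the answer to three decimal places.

FeO (M=71.844): mol = 0.44597; Fe = 0.44597, O = 0.44597.
Cr2O3 (M=151.989): mol = 0.44530; Cr = 0.89060, O = 1.33590.
ΣO = 1.78187; factor = 4/ΣO = 2.24483.
Fe apfu = 0.44597 × 2.24483 = 1.001.

1.001 Fe apfu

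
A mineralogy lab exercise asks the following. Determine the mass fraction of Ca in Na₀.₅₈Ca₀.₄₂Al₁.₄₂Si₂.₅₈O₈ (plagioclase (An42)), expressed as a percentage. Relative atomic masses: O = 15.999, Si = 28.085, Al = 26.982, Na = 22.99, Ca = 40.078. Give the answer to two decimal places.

Molar mass of Na₀.₅₈Ca₀.₄₂Al₁.₄₂Si₂.₅₈O₈: 0.58*22.99 + 0.42*40.078 + 1.42*26.982 + 2.58*28.085 + 8*15.999 = 268.933 g/mol.
Mass of Ca per formula unit: 0.42 × 40.078 = 16.833 g.
Weight fraction Ca = 16.833 / 268.933 = 0.0626.

6.26 wt%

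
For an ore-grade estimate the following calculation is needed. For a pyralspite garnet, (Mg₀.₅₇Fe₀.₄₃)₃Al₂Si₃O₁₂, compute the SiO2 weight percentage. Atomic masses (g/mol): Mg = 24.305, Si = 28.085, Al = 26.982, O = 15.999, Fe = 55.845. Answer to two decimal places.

Molar mass of (Mg₀.₅₇Fe₀.₄₃)₃Al₂Si₃O₁₂ = 1.71*24.305 + 1.29*55.845 + 2*26.982 + 3*28.085 + 12*15.999 = 443.809 g/mol.
Each formula unit contains 3 Si, equivalent to 3/1 = 3.0000 mol SiO2.
M(SiO2) = 1×28.085 + 2×15.999 = 60.083 g/mol.
Mass of SiO2 per formula unit = 3.0000 × 60.083 = 180.249 g.
SiO2 wt% = 180.249 / 443.809 × 100 = 40.61%.

40.61 wt%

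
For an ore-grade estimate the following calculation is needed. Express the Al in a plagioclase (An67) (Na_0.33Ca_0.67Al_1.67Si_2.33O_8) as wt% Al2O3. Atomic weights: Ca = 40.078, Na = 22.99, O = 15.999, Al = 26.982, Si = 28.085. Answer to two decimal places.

31.19 wt%

Formula mass = 272.929 g/mol.
1.67 Al → 0.8350 mol Al2O3 per formula unit; M(Al2O3) = 101.961, so Al2O3 mass = 85.137 g.
85.137/272.929 × 100 = 31.19 wt%.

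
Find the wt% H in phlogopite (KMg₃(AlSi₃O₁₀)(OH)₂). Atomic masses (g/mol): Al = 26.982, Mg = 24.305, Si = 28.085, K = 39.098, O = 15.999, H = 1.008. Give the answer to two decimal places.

M(KMg₃(AlSi₃O₁₀)(OH)₂) = 417.254 g/mol.
H contributes 2 × 1.008 = 2.016 g per mole.
2.016/417.254 = 0.0048 → 0.48%.

0.48 mass %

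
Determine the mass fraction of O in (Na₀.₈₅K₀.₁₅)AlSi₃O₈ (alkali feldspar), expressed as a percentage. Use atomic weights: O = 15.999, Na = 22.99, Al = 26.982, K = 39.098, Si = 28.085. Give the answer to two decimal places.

48.37 mass %

Molar mass of (Na₀.₈₅K₀.₁₅)AlSi₃O₈: 0.85*22.99 + 0.15*39.098 + 1*26.982 + 3*28.085 + 8*15.999 = 264.635 g/mol.
Mass of O per formula unit: 8 × 15.999 = 127.992 g.
Weight fraction O = 127.992 / 264.635 = 0.4837.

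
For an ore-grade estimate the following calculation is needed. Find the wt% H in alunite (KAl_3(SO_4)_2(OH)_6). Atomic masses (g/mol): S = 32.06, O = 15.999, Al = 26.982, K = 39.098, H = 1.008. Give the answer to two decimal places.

M(KAl_3(SO_4)_2(OH)_6) = 414.198 g/mol.
H contributes 6 × 1.008 = 6.048 g per mole.
6.048/414.198 = 0.0146 → 1.46%.

1.46 weight percent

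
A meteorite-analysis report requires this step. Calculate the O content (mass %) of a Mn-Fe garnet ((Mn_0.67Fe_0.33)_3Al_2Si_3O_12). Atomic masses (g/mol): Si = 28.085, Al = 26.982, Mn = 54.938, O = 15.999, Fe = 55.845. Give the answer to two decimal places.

M((Mn_0.67Fe_0.33)_3Al_2Si_3O_12) = 495.919 g/mol.
O contributes 12 × 15.999 = 191.988 g per mole.
191.988/495.919 = 0.3871 → 38.71%.

38.71 mass %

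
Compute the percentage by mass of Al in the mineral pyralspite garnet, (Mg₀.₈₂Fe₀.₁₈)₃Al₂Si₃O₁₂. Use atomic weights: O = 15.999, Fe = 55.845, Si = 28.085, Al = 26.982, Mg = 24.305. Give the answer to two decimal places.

Molar mass of (Mg₀.₈₂Fe₀.₁₈)₃Al₂Si₃O₁₂: 2.46×24.305 + 0.54×55.845 + 2×26.982 + 3×28.085 + 12×15.999 = 420.154 g/mol.
Mass of Al per formula unit: 2 × 26.982 = 53.964 g.
Weight fraction Al = 53.964 / 420.154 = 0.1284.

12.84 mass %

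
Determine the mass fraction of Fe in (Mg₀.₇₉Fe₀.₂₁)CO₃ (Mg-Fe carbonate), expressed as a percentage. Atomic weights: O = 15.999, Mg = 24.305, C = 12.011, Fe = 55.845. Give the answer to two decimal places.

12.90 wt%

M((Mg₀.₇₉Fe₀.₂₁)CO₃) = 90.936 g/mol.
Fe contributes 0.21 × 55.845 = 11.727 g per mole.
11.727/90.936 = 0.1290 → 12.90%.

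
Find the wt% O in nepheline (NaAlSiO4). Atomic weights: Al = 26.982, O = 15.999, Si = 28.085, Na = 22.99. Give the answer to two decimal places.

45.05 mass %

M(NaAlSiO4) = 142.053 g/mol.
O contributes 4 × 15.999 = 63.996 g per mole.
63.996/142.053 = 0.4505 → 45.05%.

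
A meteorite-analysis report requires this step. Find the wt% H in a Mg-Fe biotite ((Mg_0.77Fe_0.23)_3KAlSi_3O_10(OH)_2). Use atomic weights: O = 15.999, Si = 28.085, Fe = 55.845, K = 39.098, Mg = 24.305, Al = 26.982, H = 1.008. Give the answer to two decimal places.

M((Mg_0.77Fe_0.23)_3KAlSi_3O_10(OH)_2) = 439.017 g/mol.
H contributes 2 × 1.008 = 2.016 g per mole.
2.016/439.017 = 0.0046 → 0.46%.

0.46 wt%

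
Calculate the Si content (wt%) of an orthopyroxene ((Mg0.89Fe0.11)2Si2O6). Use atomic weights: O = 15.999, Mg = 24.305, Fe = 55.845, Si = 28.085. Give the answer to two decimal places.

27.04 wt%

Molar mass of (Mg0.89Fe0.11)2Si2O6: 1.78×24.305 + 0.22×55.845 + 2×28.085 + 6×15.999 = 207.713 g/mol.
Mass of Si per formula unit: 2 × 28.085 = 56.170 g.
Weight fraction Si = 56.170 / 207.713 = 0.2704.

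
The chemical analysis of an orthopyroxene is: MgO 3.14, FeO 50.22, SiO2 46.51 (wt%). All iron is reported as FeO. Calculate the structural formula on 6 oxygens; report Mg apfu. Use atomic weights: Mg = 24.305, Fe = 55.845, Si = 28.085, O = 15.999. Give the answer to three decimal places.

3.14 wt% MgO ÷ 40.304 g/mol = 0.07791 mol, giving 0.07791 Mg and 0.07791 O.
50.22 wt% FeO ÷ 71.844 g/mol = 0.69901 mol, giving 0.69901 Fe and 0.69901 O.
46.51 wt% SiO2 ÷ 60.083 g/mol = 0.77410 mol, giving 0.77410 Si and 1.54820 O.
Oxygen sums to 2.32512; scaling by 6/2.32512 = 2.58051 puts the formula on 6 O.
Mg: 0.07791 × 2.58051 = 0.201 atoms per formula unit.

0.201 Mg apfu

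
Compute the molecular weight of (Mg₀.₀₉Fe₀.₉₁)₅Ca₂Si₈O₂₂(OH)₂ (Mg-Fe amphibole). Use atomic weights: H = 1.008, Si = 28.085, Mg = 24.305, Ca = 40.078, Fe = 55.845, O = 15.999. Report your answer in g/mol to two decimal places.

The formula mass is the sum 0.45(24.305) + 4.55(55.845) + 2(40.078) + 8(28.085) + 24(15.999) + 2(1.008).

955.86 g/mol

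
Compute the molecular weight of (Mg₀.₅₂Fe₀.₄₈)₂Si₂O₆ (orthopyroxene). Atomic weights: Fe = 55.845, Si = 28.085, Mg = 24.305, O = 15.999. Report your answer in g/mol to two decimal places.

231.05 g/mol

Mg: 1.04 × 24.305 = 25.2772
Fe: 0.96 × 55.845 = 53.6112
Si: 2 × 28.085 = 56.1700
O: 6 × 15.999 = 95.9940
Summing the contributions gives the formula mass.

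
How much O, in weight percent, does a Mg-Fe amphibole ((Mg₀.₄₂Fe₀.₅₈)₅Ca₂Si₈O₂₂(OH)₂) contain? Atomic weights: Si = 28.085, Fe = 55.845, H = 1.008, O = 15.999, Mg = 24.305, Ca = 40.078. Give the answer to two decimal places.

Molar mass of (Mg₀.₄₂Fe₀.₅₈)₅Ca₂Si₈O₂₂(OH)₂: 2.10*24.305 + 2.90*55.845 + 2*40.078 + 8*28.085 + 24*15.999 + 2*1.008 = 903.819 g/mol.
Mass of O per formula unit: 24 × 15.999 = 383.976 g.
Weight fraction O = 383.976 / 903.819 = 0.4248.

42.48 weight percent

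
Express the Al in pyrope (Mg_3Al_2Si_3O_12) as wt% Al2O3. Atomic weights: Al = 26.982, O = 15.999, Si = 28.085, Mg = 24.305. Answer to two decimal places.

25.29 wt%

Molar mass of Mg_3Al_2Si_3O_12 = 3·24.305 + 2·26.982 + 3·28.085 + 12·15.999 = 403.122 g/mol.
Each formula unit contains 2 Al, equivalent to 2/2 = 1.0000 mol Al2O3.
M(Al2O3) = 2×26.982 + 3×15.999 = 101.961 g/mol.
Mass of Al2O3 per formula unit = 1.0000 × 101.961 = 101.961 g.
Al2O3 wt% = 101.961 / 403.122 × 100 = 25.29%.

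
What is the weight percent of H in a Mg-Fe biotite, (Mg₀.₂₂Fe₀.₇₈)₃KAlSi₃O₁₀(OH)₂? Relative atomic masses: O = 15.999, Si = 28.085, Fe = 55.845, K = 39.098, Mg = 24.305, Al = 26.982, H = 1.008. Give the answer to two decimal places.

M((Mg₀.₂₂Fe₀.₇₈)₃KAlSi₃O₁₀(OH)₂) = 491.058 g/mol.
H contributes 2 × 1.008 = 2.016 g per mole.
2.016/491.058 = 0.0041 → 0.41%.

0.41 wt%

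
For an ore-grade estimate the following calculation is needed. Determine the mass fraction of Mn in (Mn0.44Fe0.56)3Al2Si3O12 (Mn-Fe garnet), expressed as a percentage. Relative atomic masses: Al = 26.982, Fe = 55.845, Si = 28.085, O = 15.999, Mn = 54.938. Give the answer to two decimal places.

14.60 weight percent

M((Mn0.44Fe0.56)3Al2Si3O12) = 496.545 g/mol.
Mn contributes 1.32 × 54.938 = 72.518 g per mole.
72.518/496.545 = 0.1460 → 14.60%.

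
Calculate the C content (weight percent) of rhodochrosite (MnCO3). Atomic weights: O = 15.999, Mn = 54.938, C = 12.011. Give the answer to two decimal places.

Formula mass = 1×54.938 + 1×12.011 + 3×15.999 = 114.946 g/mol, of which 12.011 g is C.
So C makes up 12.011/114.946 = 0.1045 of the mass, i.e. 10.45%.

10.45 weight percent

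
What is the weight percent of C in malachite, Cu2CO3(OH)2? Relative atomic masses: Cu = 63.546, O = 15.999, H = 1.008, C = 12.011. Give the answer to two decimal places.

5.43 weight percent

Formula mass = 2*63.546 + 1*12.011 + 5*15.999 + 2*1.008 = 221.114 g/mol, of which 12.011 g is C.
So C makes up 12.011/221.114 = 0.0543 of the mass, i.e. 5.43%.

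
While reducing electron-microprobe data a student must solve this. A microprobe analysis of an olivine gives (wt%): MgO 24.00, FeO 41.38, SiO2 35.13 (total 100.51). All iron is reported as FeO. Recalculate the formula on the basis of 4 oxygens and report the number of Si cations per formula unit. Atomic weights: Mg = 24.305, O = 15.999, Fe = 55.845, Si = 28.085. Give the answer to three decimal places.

MgO (M=40.304): mol = 0.59547; Mg = 0.59547, O = 0.59547.
FeO (M=71.844): mol = 0.57597; Fe = 0.57597, O = 0.57597.
SiO2 (M=60.083): mol = 0.58469; Si = 0.58469, O = 1.16938.
ΣO = 2.34082; factor = 4/ΣO = 1.70880.
Si apfu = 0.58469 × 1.70880 = 0.999.

0.999 Si apfu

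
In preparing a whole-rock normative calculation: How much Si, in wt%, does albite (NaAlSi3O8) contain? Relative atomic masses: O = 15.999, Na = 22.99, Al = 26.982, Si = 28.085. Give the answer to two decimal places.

M(NaAlSi3O8) = 262.219 g/mol.
Si contributes 3 × 28.085 = 84.255 g per mole.
84.255/262.219 = 0.3213 → 32.13%.

32.13 wt%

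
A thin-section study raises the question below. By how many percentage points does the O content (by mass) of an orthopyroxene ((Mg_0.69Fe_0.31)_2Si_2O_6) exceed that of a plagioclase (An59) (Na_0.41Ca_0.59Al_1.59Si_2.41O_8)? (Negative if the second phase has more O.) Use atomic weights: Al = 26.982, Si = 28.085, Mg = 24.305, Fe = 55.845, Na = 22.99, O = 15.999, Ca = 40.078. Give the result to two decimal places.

First mineral: 95.994 g O in 220.329 g formula = 43.57 wt% O.
Second mineral: 127.992 g O in 271.650 g formula = 47.12 wt% O.
43.57% − 47.12% gives a difference of -3.55 percentage points.

-3.55 percentage points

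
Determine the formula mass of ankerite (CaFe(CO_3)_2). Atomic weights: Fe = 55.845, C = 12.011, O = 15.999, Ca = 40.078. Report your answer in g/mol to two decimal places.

M = 1·40.078 + 1·55.845 + 2·12.011 + 6·15.999

215.94 g/mol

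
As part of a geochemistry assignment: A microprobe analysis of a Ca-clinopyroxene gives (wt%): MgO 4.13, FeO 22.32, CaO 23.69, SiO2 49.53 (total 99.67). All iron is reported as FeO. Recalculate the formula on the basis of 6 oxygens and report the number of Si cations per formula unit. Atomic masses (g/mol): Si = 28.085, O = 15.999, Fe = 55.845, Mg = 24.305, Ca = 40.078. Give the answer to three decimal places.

1.991 Si apfu

MgO (M=40.304): mol = 0.10247; Mg = 0.10247, O = 0.10247.
FeO (M=71.844): mol = 0.31067; Fe = 0.31067, O = 0.31067.
CaO (M=56.077): mol = 0.42245; Ca = 0.42245, O = 0.42245.
SiO2 (M=60.083): mol = 0.82436; Si = 0.82436, O = 1.64872.
ΣO = 2.48431; factor = 6/ΣO = 2.41516.
Si apfu = 0.82436 × 2.41516 = 1.991.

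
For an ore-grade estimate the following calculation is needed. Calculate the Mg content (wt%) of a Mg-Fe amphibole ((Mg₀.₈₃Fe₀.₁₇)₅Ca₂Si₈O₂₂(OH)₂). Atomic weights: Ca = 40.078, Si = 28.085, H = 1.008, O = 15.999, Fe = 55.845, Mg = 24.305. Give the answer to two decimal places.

M((Mg₀.₈₃Fe₀.₁₇)₅Ca₂Si₈O₂₂(OH)₂) = 839.162 g/mol.
Mg contributes 4.15 × 24.305 = 100.866 g per mole.
100.866/839.162 = 0.1202 → 12.02%.

12.02 wt%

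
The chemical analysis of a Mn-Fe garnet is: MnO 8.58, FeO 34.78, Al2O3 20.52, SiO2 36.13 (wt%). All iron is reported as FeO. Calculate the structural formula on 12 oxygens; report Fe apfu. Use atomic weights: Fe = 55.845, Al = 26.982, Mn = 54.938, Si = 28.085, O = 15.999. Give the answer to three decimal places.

2.409 Fe apfu

8.58 wt% MnO ÷ 70.937 g/mol = 0.12095 mol, giving 0.12095 Mn and 0.12095 O.
34.78 wt% FeO ÷ 71.844 g/mol = 0.48410 mol, giving 0.48410 Fe and 0.48410 O.
20.52 wt% Al2O3 ÷ 101.961 g/mol = 0.20125 mol, giving 0.40250 Al and 0.60375 O.
36.13 wt% SiO2 ÷ 60.083 g/mol = 0.60133 mol, giving 0.60133 Si and 1.20266 O.
Oxygen sums to 2.41146; scaling by 12/2.41146 = 4.97624 puts the formula on 12 O.
Fe: 0.48410 × 4.97624 = 2.409 atoms per formula unit.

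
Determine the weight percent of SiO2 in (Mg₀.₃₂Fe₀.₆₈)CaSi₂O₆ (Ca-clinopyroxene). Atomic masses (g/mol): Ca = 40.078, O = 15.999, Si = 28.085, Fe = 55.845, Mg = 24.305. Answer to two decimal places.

M((Mg₀.₃₂Fe₀.₆₈)CaSi₂O₆) = 237.994 g/mol; M(SiO2) = 60.083 g/mol.
Moles SiO2 per formula unit = 2 Si ÷ 1 = 2.0000.
SiO2 fraction = (2.0000 × 60.083) / 237.994 = 120.166/237.994 = 0.5049.

50.49 wt%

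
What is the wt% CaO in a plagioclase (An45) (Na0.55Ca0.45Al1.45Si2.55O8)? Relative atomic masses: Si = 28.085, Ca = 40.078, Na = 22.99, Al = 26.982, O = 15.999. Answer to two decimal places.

9.37 wt%

M(Na0.55Ca0.45Al1.45Si2.55O8) = 269.412 g/mol; M(CaO) = 56.077 g/mol.
Moles CaO per formula unit = 0.45 Ca ÷ 1 = 0.4500.
CaO fraction = (0.4500 × 56.077) / 269.412 = 25.235/269.412 = 0.0937.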